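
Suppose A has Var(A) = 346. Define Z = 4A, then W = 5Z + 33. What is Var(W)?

Var(Z) = 4²·346 = 5536.
Var(W) = 5²·5536 = 138400.

Var(W) = 138400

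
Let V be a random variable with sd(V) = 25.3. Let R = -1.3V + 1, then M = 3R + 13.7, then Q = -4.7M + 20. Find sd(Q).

sd(R) = |-1.3|·25.3 = 32.89.
sd(M) = |3|·32.89 = 98.67.
sd(Q) = |-4.7|·98.67 = 463.749.

sd(Q) = 463.749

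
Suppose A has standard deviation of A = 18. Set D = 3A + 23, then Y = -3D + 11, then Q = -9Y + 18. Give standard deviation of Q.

standard deviation of D = |3|·18 = 54.
standard deviation of Y = |-3|·54 = 162.
standard deviation of Q = |-9|·162 = 1458.

standard deviation of Q = 1458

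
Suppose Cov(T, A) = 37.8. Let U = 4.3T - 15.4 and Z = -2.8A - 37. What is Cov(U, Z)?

Cov(U, Z) = a·c·Cov(T, A) = 4.3·(-2.8)·37.8 = -455.112. Additive constants drop out.

Cov(U, Z) = -455.112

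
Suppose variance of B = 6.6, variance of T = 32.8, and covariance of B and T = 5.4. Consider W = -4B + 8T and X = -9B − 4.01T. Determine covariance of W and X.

By bilinearity, covariance of W and X = ac·variance of B + bd·variance of T + (ad+bc)·covariance of B and T, with a=-4, b=8, c=-9, d=-4.01.
ac·variance of B = (-4)·(-9)·6.6 = 237.6
bd·variance of T = 8·(-4.01)·32.8 = -1052.224
(ad+bc)·covariance of B and T = (-55.96)·5.4 = -302.184
covariance of W and X = 237.6 + (-1052.224) + (-302.184) = -1116.808.

covariance of W and X = -1116.808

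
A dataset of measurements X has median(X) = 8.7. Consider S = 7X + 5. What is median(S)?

median(S) = 65.9

A linear map preserves order up to sign, so median(S) = a·median(X) + b = 7·8.7 + 5 = 65.9.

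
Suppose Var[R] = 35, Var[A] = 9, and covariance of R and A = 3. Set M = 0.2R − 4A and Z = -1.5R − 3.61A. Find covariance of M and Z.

By bilinearity, covariance of M and Z = ac·Var[R] + bd·Var[A] + (ad+bc)·covariance of R and A, with a=0.2, b=-4, c=-1.5, d=-3.61.
ac·Var[R] = 0.2·(-1.5)·35 = -10.5
bd·Var[A] = (-4)·(-3.61)·9 = 129.96
(ad+bc)·covariance of R and A = (5.278)·3 = 15.834
covariance of M and Z = -10.5 + 129.96 + 15.834 = 135.294.

covariance of M and Z = 135.294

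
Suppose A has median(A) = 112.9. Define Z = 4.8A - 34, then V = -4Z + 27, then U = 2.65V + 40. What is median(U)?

median(U) = -5272.402

median(Z) = 4.8·112.9 + (-34) = 507.92.
median(V) = (-4)·507.92 + 27 = -2004.68.
median(U) = 2.65·(-2004.68) + 40 = -5272.402.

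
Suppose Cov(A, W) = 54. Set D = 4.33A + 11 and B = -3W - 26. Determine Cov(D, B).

Cov(D, B) = -701.46

Cov(D, B) = a·c·Cov(A, W) = 4.33·(-3)·54 = -701.46. Additive constants drop out.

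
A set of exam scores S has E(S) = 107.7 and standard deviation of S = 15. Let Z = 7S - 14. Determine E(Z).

E(Z) = 739.9

Z = 7S - 14 is linear with a = 7, b = -14.
E(Z) = a·E(S) + b = 7·107.7 + (-14) = 739.9.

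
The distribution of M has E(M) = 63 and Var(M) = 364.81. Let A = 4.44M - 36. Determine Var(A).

Var(A) = 7191.718416

A = 4.44M - 36 is linear with a = 4.44, b = -36.
Var(A) = a²·Var(M) = 4.44²·364.81 = 7191.718416 (the additive constant -36 does not affect variance).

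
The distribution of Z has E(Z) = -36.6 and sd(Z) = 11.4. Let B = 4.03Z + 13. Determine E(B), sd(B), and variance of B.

B = 4.03Z + 13 is linear with a = 4.03, b = 13.
E(B) = a·E(Z) + b = 4.03·(-36.6) + 13 = -134.498.
sd(B) = |a|·sd(Z) = |4.03|·11.4 = 45.942.
variance of Z = 11.4² = 129.96.
variance of B = a²·variance of Z = 4.03²·129.96 = 2110.667364 (the additive constant 13 does not affect variance).

E(B) = -134.498, sd(B) = 45.942, variance of B = 2110.667364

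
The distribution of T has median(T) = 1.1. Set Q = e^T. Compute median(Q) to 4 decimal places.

median(Q) = 3.0042

e^T is monotone on this domain, so median(Q) = exp(1.1) ≈ 3.0042.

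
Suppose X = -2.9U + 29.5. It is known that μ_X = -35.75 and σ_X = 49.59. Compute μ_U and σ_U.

From X = -2.9U + 29.5: μ_X = a·μ_U + b, so μ_U = (μ_X − b)/a = (-35.75 − 29.5)/(-2.9) = 22.5.
σ_X = |a|·σ_U, so σ_U = 49.59/|-2.9| = 17.1.

μ_U = 22.5, σ_U = 17.1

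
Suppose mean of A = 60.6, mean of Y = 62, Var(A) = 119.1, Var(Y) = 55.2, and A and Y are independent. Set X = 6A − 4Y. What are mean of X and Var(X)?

mean of X = 115.6, Var(X) = 5170.8

mean of X = 6·mean of A + (-4)·mean of Y = 6·60.6 + (-4)·62 = 115.6.
Var(X) = a²·Var(A) + b²·Var(Y) + 2ab·covariance of A and Y with a = 6, b = -4.
Independence gives covariance of A and Y = 0.
= 6²·119.1 + (-4)²·55.2 + 2·6·(-4)·0
= 4287.6 + 883.2 + 0 = 5170.8.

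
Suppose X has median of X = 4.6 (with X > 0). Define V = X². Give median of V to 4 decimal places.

X² is monotone on this domain, so median of V = square(4.6) = 21.16.

median of V = 21.16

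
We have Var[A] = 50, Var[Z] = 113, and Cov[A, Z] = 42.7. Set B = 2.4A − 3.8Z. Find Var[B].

Var[B] = 1140.872

Var[B] = a²·Var[A] + b²·Var[Z] + 2ab·Cov[A, Z] with a = 2.4, b = -3.8.
= 2.4²·50 + (-3.8)²·113 + 2·2.4·(-3.8)·42.7
= 288 + 1631.72 + (-778.848) = 1140.872.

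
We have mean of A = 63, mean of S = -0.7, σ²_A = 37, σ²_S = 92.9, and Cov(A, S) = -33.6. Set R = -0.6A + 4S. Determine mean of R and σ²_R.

mean of R = -40.6, σ²_R = 1661

mean of R = (-0.6)·mean of A + 4·mean of S = (-0.6)·63 + 4·(-0.7) = -40.6.
σ²_R = a²·σ²_A + b²·σ²_S + 2ab·Cov(A, S) with a = -0.6, b = 4.
= (-0.6)²·37 + 4²·92.9 + 2·(-0.6)·4·(-33.6)
= 13.32 + 1486.4 + 161.28 = 1661.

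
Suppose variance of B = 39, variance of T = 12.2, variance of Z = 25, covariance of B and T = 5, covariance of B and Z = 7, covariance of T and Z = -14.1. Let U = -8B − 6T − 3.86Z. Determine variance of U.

variance of U = a²·variance of B + b²·variance of T + c²·variance of Z + 2ab·covariance of B and T + 2ac·covariance of B and Z + 2bc·covariance of T and Z, with a = -8, b = -6, c = -3.86.
= 2496 + 439.2 + 372.49 + 480 + 432.32 + (-653.112)
= 3566.898.

variance of U = 3566.898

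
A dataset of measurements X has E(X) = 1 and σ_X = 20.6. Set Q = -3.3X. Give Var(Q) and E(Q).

Q = -3.3X is linear with a = -3.3, b = 0.
Var(X) = 20.6² = 424.36.
Var(Q) = a²·Var(X) = (-3.3)²·424.36 = 4621.2804.
E(Q) = a·E(X) + b = (-3.3)·1 = -3.3.

Var(Q) = 4621.2804, E(Q) = -3.3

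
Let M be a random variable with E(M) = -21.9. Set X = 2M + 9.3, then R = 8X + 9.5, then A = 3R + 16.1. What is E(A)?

E(X) = 2·(-21.9) + 9.3 = -34.5.
E(R) = 8·(-34.5) + 9.5 = -266.5.
E(A) = 3·(-266.5) + 16.1 = -783.4.

E(A) = -783.4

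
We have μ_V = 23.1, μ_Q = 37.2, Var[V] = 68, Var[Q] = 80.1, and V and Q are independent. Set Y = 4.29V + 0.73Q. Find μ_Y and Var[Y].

μ_Y = 4.29·μ_V + 0.73·μ_Q = 4.29·23.1 + 0.73·37.2 = 126.255.
Var[Y] = a²·Var[V] + b²·Var[Q] + 2ab·Cov[V, Q] with a = 4.29, b = 0.73.
Independence gives Cov[V, Q] = 0.
= 4.29²·68 + 0.73²·80.1 + 2·4.29·0.73·0
= 1251.4788 + 42.68529 + 0 = 1294.16409.

μ_Y = 126.255, Var[Y] = 1294.16409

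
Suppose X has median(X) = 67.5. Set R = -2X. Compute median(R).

median(R) = -135

A linear map preserves order up to sign, so median(R) = a·median(X) + b = (-2)·67.5 = -135.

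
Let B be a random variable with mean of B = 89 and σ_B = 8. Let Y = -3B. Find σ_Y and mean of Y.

Y = -3B is linear with a = -3, b = 0.
σ_Y = |a|·σ_B = |-3|·8 = 24.
mean of Y = a·mean of B + b = (-3)·89 = -267.

σ_Y = 24, mean of Y = -267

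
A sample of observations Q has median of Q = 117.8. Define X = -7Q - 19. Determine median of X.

median of X = -843.6

A linear map preserves order up to sign, so median of X = a·median of Q + b = (-7)·117.8 + (-19) = -843.6.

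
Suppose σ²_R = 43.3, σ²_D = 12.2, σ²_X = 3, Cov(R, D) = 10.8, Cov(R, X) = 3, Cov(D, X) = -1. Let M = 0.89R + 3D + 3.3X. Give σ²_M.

σ²_M = 232.26193

σ²_M = a²·σ²_R + b²·σ²_D + c²·σ²_X + 2ab·Cov(R, D) + 2ac·Cov(R, X) + 2bc·Cov(D, X), with a = 0.89, b = 3, c = 3.3.
= 34.29793 + 109.8 + 32.67 + 57.672 + 17.622 + (-19.8)
= 232.26193.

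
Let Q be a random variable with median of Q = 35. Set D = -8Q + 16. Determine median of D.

A linear map preserves order up to sign, so median of D = a·median of Q + b = (-8)·35 + 16 = -264.

median of D = -264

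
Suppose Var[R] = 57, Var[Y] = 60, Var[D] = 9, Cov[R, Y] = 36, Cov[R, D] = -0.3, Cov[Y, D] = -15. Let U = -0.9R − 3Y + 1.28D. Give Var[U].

Var[U] = a²·Var[R] + b²·Var[Y] + c²·Var[D] + 2ab·Cov[R, Y] + 2ac·Cov[R, D] + 2bc·Cov[Y, D], with a = -0.9, b = -3, c = 1.28.
= 46.17 + 540 + 14.7456 + 194.4 + 0.6912 + 115.2
= 911.2068.

Var[U] = 911.2068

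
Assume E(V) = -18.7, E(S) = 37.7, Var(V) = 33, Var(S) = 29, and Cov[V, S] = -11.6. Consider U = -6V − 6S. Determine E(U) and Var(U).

E(U) = -114, Var(U) = 1396.8

E(U) = (-6)·E(V) + (-6)·E(S) = (-6)·(-18.7) + (-6)·37.7 = -114.
Var(U) = a²·Var(V) + b²·Var(S) + 2ab·Cov[V, S] with a = -6, b = -6.
= (-6)²·33 + (-6)²·29 + 2·(-6)·(-6)·(-11.6)
= 1188 + 1044 + (-835.2) = 1396.8.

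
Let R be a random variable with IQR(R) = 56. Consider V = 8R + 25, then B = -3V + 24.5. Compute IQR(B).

IQR(B) = 1344

IQR(V) = |8|·56 = 448.
IQR(B) = |-3|·448 = 1344.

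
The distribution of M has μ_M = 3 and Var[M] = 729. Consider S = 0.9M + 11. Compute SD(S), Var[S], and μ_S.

S = 0.9M + 11 is linear with a = 0.9, b = 11.
SD(M) = √729 = 27.
SD(S) = |a|·SD(M) = |0.9|·27 = 24.3.
Var[S] = a²·Var[M] = 0.9²·729 = 590.49 (the additive constant 11 does not affect variance).
μ_S = a·μ_M + b = 0.9·3 + 11 = 13.7.

SD(S) = 24.3, Var[S] = 590.49, μ_S = 13.7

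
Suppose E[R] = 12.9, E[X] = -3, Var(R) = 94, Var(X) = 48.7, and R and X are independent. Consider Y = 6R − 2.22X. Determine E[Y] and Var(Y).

E[Y] = 84.06, Var(Y) = 3624.01308

E[Y] = 6·E[R] + (-2.22)·E[X] = 6·12.9 + (-2.22)·(-3) = 84.06.
Var(Y) = a²·Var(R) + b²·Var(X) + 2ab·Cov[R, X] with a = 6, b = -2.22.
Independence gives Cov[R, X] = 0.
= 6²·94 + (-2.22)²·48.7 + 2·6·(-2.22)·0
= 3384 + 240.01308 + 0 = 3624.01308.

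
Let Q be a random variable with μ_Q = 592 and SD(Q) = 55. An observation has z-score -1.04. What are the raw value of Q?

Q = 534.8

Q = μ_Q + z·SD(Q) = 592 + (-1.04)·55 = 534.8.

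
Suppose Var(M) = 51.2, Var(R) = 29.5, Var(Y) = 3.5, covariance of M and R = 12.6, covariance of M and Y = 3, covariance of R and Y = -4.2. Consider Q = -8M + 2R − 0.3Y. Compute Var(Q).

Var(Q) = 3011.355

Var(Q) = a²·Var(M) + b²·Var(R) + c²·Var(Y) + 2ab·covariance of M and R + 2ac·covariance of M and Y + 2bc·covariance of R and Y, with a = -8, b = 2, c = -0.3.
= 3276.8 + 118 + 0.315 + (-403.2) + 14.4 + 5.04
= 3011.355.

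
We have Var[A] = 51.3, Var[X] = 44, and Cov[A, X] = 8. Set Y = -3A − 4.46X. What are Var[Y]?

Var[Y] = 1551.0104

Var[Y] = a²·Var[A] + b²·Var[X] + 2ab·Cov[A, X] with a = -3, b = -4.46.
= (-3)²·51.3 + (-4.46)²·44 + 2·(-3)·(-4.46)·8
= 461.7 + 875.2304 + 214.08 = 1551.0104.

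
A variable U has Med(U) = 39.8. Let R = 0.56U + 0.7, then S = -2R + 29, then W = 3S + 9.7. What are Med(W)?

Med(W) = -41.228

Med(R) = 0.56·39.8 + 0.7 = 22.988.
Med(S) = (-2)·22.988 + 29 = -16.976.
Med(W) = 3·(-16.976) + 9.7 = -41.228.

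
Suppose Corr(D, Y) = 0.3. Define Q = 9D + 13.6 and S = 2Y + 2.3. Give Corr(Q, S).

Linear rescalings preserve correlation up to sign; here the slopes 9 and 2 have the same sign, so Corr(Q, S) = Corr(D, Y) = 0.3.

Corr(Q, S) = 0.3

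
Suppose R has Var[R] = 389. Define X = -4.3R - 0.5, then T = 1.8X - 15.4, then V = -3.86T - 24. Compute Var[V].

Var[X] = (-4.3)²·389 = 7192.61.
Var[T] = 1.8²·7192.61 = 23304.0564.
Var[V] = (-3.86)²·23304.0564 = 347221.11873744.

Var[V] = 347221.11873744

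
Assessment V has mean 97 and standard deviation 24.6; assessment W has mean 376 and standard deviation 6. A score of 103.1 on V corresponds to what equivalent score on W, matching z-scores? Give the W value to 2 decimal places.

W = 377.49

z = (103.1 − 97)/24.6 ≈ 0.248.
W = 376 + z·6 = 376 + (103.1 − 97)·6/24.6 ≈ 377.49.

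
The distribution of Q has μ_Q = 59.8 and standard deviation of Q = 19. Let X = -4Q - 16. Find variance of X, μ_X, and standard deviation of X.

X = -4Q - 16 is linear with a = -4, b = -16.
variance of Q = 19² = 361.
variance of X = a²·variance of Q = (-4)²·361 = 5776 (the additive constant -16 does not affect variance).
μ_X = a·μ_Q + b = (-4)·59.8 + (-16) = -255.2.
standard deviation of X = |a|·standard deviation of Q = |-4|·19 = 76.

variance of X = 5776, μ_X = -255.2, standard deviation of X = 76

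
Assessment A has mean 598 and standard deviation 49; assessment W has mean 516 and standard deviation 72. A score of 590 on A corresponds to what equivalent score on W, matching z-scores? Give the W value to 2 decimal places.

W = 504.24

z = (590 − 598)/49 ≈ -0.1633.
W = 516 + z·72 = 516 + (590 − 598)·72/49 ≈ 504.24.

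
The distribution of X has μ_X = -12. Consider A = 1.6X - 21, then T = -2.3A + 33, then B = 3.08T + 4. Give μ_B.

μ_A = 1.6·(-12) + (-21) = -40.2.
μ_T = (-2.3)·(-40.2) + 33 = 125.46.
μ_B = 3.08·125.46 + 4 = 390.4168.

μ_B = 390.4168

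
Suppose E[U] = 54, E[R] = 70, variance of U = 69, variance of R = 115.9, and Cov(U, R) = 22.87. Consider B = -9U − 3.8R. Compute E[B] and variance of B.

E[B] = (-9)·E[U] + (-3.8)·E[R] = (-9)·54 + (-3.8)·70 = -752.
variance of B = a²·variance of U + b²·variance of R + 2ab·Cov(U, R) with a = -9, b = -3.8.
= (-9)²·69 + (-3.8)²·115.9 + 2·(-9)·(-3.8)·22.87
= 5589 + 1673.596 + 1564.308 = 8826.904.

E[B] = -752, variance of B = 8826.904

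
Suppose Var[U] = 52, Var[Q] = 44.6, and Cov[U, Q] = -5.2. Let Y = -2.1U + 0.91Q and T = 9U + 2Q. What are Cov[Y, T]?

By bilinearity, Cov[Y, T] = ac·Var[U] + bd·Var[Q] + (ad+bc)·Cov[U, Q], with a=-2.1, b=0.91, c=9, d=2.
ac·Var[U] = (-2.1)·9·52 = -982.8
bd·Var[Q] = 0.91·2·44.6 = 81.172
(ad+bc)·Cov[U, Q] = (3.99)·(-5.2) = -20.748
Cov[Y, T] = -982.8 + 81.172 + (-20.748) = -922.376.

Cov[Y, T] = -922.376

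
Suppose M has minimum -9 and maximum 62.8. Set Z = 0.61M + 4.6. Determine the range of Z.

Range(Z) = 43.798

Range of M = 62.8 − (-9) = 71.8.
Range(Z) = |a|·Range(M) = |0.61|·71.8 = 43.798.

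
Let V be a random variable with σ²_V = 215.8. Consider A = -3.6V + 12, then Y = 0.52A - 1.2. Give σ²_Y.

σ²_A = (-3.6)²·215.8 = 2796.768.
σ²_Y = 0.52²·2796.768 = 756.2460672.

σ²_Y = 756.2460672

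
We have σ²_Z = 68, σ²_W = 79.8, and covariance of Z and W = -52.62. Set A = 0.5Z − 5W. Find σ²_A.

σ²_A = 2275.1

σ²_A = a²·σ²_Z + b²·σ²_W + 2ab·covariance of Z and W with a = 0.5, b = -5.
= 0.5²·68 + (-5)²·79.8 + 2·0.5·(-5)·(-52.62)
= 17 + 1995 + 263.1 = 2275.1.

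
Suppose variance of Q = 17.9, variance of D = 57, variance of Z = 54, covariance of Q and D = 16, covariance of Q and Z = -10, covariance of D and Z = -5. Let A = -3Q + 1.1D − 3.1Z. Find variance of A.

variance of A = a²·variance of Q + b²·variance of D + c²·variance of Z + 2ab·covariance of Q and D + 2ac·covariance of Q and Z + 2bc·covariance of D and Z, with a = -3, b = 1.1, c = -3.1.
= 161.1 + 68.97 + 518.94 + (-105.6) + (-186) + 34.1
= 491.51.

variance of A = 491.51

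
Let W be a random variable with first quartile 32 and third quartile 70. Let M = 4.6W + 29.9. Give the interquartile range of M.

IQR(M) = 174.8

IQR of W = Q3 − Q1 = 70 − 32 = 38.
Under M = aW + b, IQR(M) = |a|·IQR(W) = |4.6|·38 = 174.8 (shifts cancel; spread scales by |a|).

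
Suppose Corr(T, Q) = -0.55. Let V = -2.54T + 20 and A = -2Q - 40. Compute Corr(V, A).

Linear rescalings preserve correlation up to sign; here the slopes -2.54 and -2 have the same sign, so Corr(V, A) = Corr(T, Q) = -0.55.

Corr(V, A) = -0.55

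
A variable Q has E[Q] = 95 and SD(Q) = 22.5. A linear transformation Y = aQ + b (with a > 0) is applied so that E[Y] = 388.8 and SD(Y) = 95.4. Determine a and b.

SD(Y) = a·SD(Q) (a > 0), so a = 95.4/22.5 = 4.24.
E[Y] = a·E[Q] + b, so b = 388.8 − 4.24·95 = -14.

a = 4.24, b = -14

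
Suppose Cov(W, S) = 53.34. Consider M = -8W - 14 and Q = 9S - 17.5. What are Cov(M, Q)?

Cov(M, Q) = a·c·Cov(W, S) = (-8)·9·53.34 = -3840.48. Additive constants drop out.

Cov(M, Q) = -3840.48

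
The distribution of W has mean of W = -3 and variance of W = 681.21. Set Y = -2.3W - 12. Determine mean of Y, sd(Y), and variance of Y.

Y = -2.3W - 12 is linear with a = -2.3, b = -12.
mean of Y = a·mean of W + b = (-2.3)·(-3) + (-12) = -5.1.
sd(W) = √681.21 = 26.1.
sd(Y) = |a|·sd(W) = |-2.3|·26.1 = 60.03.
variance of Y = a²·variance of W = (-2.3)²·681.21 = 3603.6009 (the additive constant -12 does not affect variance).

mean of Y = -5.1, sd(Y) = 60.03, variance of Y = 3603.6009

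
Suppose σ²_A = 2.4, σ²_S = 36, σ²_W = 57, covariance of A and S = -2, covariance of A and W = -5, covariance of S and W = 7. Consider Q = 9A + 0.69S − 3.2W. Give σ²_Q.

σ²_Q = 1027.4676

σ²_Q = a²·σ²_A + b²·σ²_S + c²·σ²_W + 2ab·covariance of A and S + 2ac·covariance of A and W + 2bc·covariance of S and W, with a = 9, b = 0.69, c = -3.2.
= 194.4 + 17.1396 + 583.68 + (-24.84) + 288 + (-30.912)
= 1027.4676.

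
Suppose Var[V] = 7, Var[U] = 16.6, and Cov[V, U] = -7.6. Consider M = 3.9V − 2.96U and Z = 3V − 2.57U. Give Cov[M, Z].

By bilinearity, Cov[M, Z] = ac·Var[V] + bd·Var[U] + (ad+bc)·Cov[V, U], with a=3.9, b=-2.96, c=3, d=-2.57.
ac·Var[V] = 3.9·3·7 = 81.9
bd·Var[U] = (-2.96)·(-2.57)·16.6 = 126.27952
(ad+bc)·Cov[V, U] = (-18.903)·(-7.6) = 143.6628
Cov[M, Z] = 81.9 + 126.27952 + 143.6628 = 351.84232.

Cov[M, Z] = 351.84232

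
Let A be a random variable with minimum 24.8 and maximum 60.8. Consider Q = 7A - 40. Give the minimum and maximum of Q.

a = 7 > 0, so min(Q) = a·min(A)+b = 7·24.8 + (-40) = 133.6 and max(Q) = 7·60.8 + (-40) = 385.6.

min(Q) = 133.6, max(Q) = 385.6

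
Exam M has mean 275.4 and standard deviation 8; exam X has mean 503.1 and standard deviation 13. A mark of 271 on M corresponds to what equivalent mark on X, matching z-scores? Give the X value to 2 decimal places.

z = (271 − 275.4)/8 = -0.55.
X = 503.1 + z·13 = 503.1 + (271 − 275.4)·13/8 = 495.95.

X = 495.95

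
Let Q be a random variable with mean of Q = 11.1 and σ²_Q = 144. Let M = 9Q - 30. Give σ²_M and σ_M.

σ²_M = 11664, σ_M = 108

M = 9Q - 30 is linear with a = 9, b = -30.
σ²_M = a²·σ²_Q = 9²·144 = 11664 (the additive constant -30 does not affect variance).
σ_Q = √144 = 12.
σ_M = |a|·σ_Q = |9|·12 = 108.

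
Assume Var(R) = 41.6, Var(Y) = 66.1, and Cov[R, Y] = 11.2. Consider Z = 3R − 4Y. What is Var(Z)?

Var(Z) = a²·Var(R) + b²·Var(Y) + 2ab·Cov[R, Y] with a = 3, b = -4.
= 3²·41.6 + (-4)²·66.1 + 2·3·(-4)·11.2
= 374.4 + 1057.6 + (-268.8) = 1163.2.

Var(Z) = 1163.2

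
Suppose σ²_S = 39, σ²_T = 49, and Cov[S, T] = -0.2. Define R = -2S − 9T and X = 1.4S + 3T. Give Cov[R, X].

Cov[R, X] = -1428.48

By bilinearity, Cov[R, X] = ac·σ²_S + bd·σ²_T + (ad+bc)·Cov[S, T], with a=-2, b=-9, c=1.4, d=3.
ac·σ²_S = (-2)·1.4·39 = -109.2
bd·σ²_T = (-9)·3·49 = -1323
(ad+bc)·Cov[S, T] = (-18.6)·(-0.2) = 3.72
Cov[R, X] = -109.2 + (-1323) + 3.72 = -1428.48.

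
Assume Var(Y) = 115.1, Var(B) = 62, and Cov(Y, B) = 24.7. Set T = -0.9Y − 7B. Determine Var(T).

Var(T) = 3442.451

Var(T) = a²·Var(Y) + b²·Var(B) + 2ab·Cov(Y, B) with a = -0.9, b = -7.
= (-0.9)²·115.1 + (-7)²·62 + 2·(-0.9)·(-7)·24.7
= 93.231 + 3038 + 311.22 = 3442.451.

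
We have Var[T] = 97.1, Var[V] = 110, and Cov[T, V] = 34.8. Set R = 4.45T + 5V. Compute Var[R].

Var[R] = a²·Var[T] + b²·Var[V] + 2ab·Cov[T, V] with a = 4.45, b = 5.
= 4.45²·97.1 + 5²·110 + 2·4.45·5·34.8
= 1922.82275 + 2750 + 1548.6 = 6221.42275.

Var[R] = 6221.42275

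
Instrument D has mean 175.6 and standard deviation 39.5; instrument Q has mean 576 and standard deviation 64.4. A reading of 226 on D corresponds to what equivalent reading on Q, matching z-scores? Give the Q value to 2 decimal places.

z = (226 − 175.6)/39.5 ≈ 1.2759.
Q = 576 + z·64.4 = 576 + (226 − 175.6)·64.4/39.5 ≈ 658.17.

Q = 658.17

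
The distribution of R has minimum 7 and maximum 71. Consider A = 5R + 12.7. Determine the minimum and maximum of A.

a = 5 > 0, so min(A) = a·min(R)+b = 5·7 + 12.7 = 47.7 and max(A) = 5·71 + 12.7 = 367.7.

min(A) = 47.7, max(A) = 367.7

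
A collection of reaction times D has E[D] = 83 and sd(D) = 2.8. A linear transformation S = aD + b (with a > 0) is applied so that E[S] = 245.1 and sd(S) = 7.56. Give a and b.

sd(S) = a·sd(D) (a > 0), so a = 7.56/2.8 = 2.7.
E[S] = a·E[D] + b, so b = 245.1 − 2.7·83 = 21.

a = 2.7, b = 21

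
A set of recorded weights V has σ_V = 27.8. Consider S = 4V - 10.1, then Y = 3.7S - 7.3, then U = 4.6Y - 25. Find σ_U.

σ_S = |4|·27.8 = 111.2.
σ_Y = |3.7|·111.2 = 411.44.
σ_U = |4.6|·411.44 = 1892.624.

σ_U = 1892.624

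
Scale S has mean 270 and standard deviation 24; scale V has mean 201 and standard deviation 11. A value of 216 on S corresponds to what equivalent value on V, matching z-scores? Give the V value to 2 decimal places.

z = (216 − 270)/24 = -2.25.
V = 201 + z·11 = 201 + (216 − 270)·11/24 = 176.25.

V = 176.25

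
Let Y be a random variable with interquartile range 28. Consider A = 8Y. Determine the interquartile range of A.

IQR(A) = 224

Under A = aY + b, IQR(A) = |a|·IQR(Y) = |8|·28 = 224 (shifts cancel; spread scales by |a|).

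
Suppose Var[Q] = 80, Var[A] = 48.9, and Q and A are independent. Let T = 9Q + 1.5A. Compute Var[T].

Var[T] = 6590.025

Var[T] = a²·Var[Q] + b²·Var[A] + 2ab·Cov[Q, A] with a = 9, b = 1.5.
Independence gives Cov[Q, A] = 0.
= 9²·80 + 1.5²·48.9 + 2·9·1.5·0
= 6480 + 110.025 + 0 = 6590.025.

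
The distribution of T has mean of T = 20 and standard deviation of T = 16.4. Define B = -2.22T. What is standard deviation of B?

B = -2.22T is linear with a = -2.22, b = 0.
standard deviation of B = |a|·standard deviation of T = |-2.22|·16.4 = 36.408.

standard deviation of B = 36.408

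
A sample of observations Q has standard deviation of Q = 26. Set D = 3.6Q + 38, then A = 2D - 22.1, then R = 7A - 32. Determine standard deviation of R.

standard deviation of D = |3.6|·26 = 93.6.
standard deviation of A = |2|·93.6 = 187.2.
standard deviation of R = |7|·187.2 = 1310.4.

standard deviation of R = 1310.4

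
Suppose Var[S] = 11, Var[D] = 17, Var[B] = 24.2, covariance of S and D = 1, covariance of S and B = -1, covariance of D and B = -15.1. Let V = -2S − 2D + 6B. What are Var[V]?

Var[V] = 1377.6

Var[V] = a²·Var[S] + b²·Var[D] + c²·Var[B] + 2ab·covariance of S and D + 2ac·covariance of S and B + 2bc·covariance of D and B, with a = -2, b = -2, c = 6.
= 44 + 68 + 871.2 + 8 + 24 + 362.4
= 1377.6.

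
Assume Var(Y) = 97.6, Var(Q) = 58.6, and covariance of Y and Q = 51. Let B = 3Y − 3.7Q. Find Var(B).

Var(B) = a²·Var(Y) + b²·Var(Q) + 2ab·covariance of Y and Q with a = 3, b = -3.7.
= 3²·97.6 + (-3.7)²·58.6 + 2·3·(-3.7)·51
= 878.4 + 802.234 + (-1132.2) = 548.434.

Var(B) = 548.434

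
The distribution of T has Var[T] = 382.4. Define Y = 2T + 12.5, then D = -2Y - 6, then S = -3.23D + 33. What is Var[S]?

Var[Y] = 2²·382.4 = 1529.6.
Var[D] = (-2)²·1529.6 = 6118.4.
Var[S] = (-3.23)²·6118.4 = 63832.65536.

Var[S] = 63832.65536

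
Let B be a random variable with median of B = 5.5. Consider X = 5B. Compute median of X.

median of X = 27.5

A linear map preserves order up to sign, so median of X = a·median of B + b = 5·5.5 = 27.5.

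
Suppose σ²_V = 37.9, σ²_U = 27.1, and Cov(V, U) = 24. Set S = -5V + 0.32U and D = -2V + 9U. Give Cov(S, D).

By bilinearity, Cov(S, D) = ac·σ²_V + bd·σ²_U + (ad+bc)·Cov(V, U), with a=-5, b=0.32, c=-2, d=9.
ac·σ²_V = (-5)·(-2)·37.9 = 379
bd·σ²_U = 0.32·9·27.1 = 78.048
(ad+bc)·Cov(V, U) = (-45.64)·24 = -1095.36
Cov(S, D) = 379 + 78.048 + (-1095.36) = -638.312.

Cov(S, D) = -638.312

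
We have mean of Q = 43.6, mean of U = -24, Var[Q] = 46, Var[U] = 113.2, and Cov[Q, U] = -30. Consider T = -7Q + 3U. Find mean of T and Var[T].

mean of T = -377.2, Var[T] = 4532.8

mean of T = (-7)·mean of Q + 3·mean of U = (-7)·43.6 + 3·(-24) = -377.2.
Var[T] = a²·Var[Q] + b²·Var[U] + 2ab·Cov[Q, U] with a = -7, b = 3.
= (-7)²·46 + 3²·113.2 + 2·(-7)·3·(-30)
= 2254 + 1018.8 + 1260 = 4532.8.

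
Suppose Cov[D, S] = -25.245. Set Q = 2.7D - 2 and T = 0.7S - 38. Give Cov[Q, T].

Cov[Q, T] = -47.71305

Cov[Q, T] = a·c·Cov[D, S] = 2.7·0.7·(-25.245) = -47.71305. Additive constants drop out.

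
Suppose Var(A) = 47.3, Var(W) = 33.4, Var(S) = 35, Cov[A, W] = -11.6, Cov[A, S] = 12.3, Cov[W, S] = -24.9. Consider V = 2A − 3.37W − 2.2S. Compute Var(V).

Var(V) = a²·Var(A) + b²·Var(W) + c²·Var(S) + 2ab·Cov[A, W] + 2ac·Cov[A, S] + 2bc·Cov[W, S], with a = 2, b = -3.37, c = -2.2.
= 189.2 + 379.32046 + 169.4 + 156.368 + (-108.24) + (-369.2172)
= 416.83126.

Var(V) = 416.83126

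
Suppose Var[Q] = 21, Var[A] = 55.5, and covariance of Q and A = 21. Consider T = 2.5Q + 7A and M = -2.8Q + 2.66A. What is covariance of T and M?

covariance of T and M = 614.46

By bilinearity, covariance of T and M = ac·Var[Q] + bd·Var[A] + (ad+bc)·covariance of Q and A, with a=2.5, b=7, c=-2.8, d=2.66.
ac·Var[Q] = 2.5·(-2.8)·21 = -147
bd·Var[A] = 7·2.66·55.5 = 1033.41
(ad+bc)·covariance of Q and A = (-12.95)·21 = -271.95
covariance of T and M = -147 + 1033.41 + (-271.95) = 614.46.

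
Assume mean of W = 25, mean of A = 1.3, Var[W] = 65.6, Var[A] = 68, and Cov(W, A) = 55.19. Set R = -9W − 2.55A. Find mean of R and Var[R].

mean of R = -228.315, Var[R] = 8288.991

mean of R = (-9)·mean of W + (-2.55)·mean of A = (-9)·25 + (-2.55)·1.3 = -228.315.
Var[R] = a²·Var[W] + b²·Var[A] + 2ab·Cov(W, A) with a = -9, b = -2.55.
= (-9)²·65.6 + (-2.55)²·68 + 2·(-9)·(-2.55)·55.19
= 5313.6 + 442.17 + 2533.221 = 8288.991.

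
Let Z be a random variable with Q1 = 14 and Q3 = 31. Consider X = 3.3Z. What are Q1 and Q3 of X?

a = 3.3 > 0: Q1(X) = a·Q1(Z)+b = 46.2, Q3(X) = a·Q3(Z)+b = 102.3.

Q1(X) = 46.2, Q3(X) = 102.3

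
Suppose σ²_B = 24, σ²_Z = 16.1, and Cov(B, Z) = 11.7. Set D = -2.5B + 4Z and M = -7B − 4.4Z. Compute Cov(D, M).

By bilinearity, Cov(D, M) = ac·σ²_B + bd·σ²_Z + (ad+bc)·Cov(B, Z), with a=-2.5, b=4, c=-7, d=-4.4.
ac·σ²_B = (-2.5)·(-7)·24 = 420
bd·σ²_Z = 4·(-4.4)·16.1 = -283.36
(ad+bc)·Cov(B, Z) = (-17)·11.7 = -198.9
Cov(D, M) = 420 + (-283.36) + (-198.9) = -62.26.

Cov(D, M) = -62.26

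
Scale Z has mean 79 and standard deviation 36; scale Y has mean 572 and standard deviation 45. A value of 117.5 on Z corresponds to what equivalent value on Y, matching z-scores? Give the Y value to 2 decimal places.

Y = 620.13

z = (117.5 − 79)/36 ≈ 1.0694.
Y = 572 + z·45 = 572 + (117.5 − 79)·45/36 ≈ 620.13.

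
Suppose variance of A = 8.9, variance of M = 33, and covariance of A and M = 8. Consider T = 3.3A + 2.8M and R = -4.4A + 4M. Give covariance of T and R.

By bilinearity, covariance of T and R = ac·variance of A + bd·variance of M + (ad+bc)·covariance of A and M, with a=3.3, b=2.8, c=-4.4, d=4.
ac·variance of A = 3.3·(-4.4)·8.9 = -129.228
bd·variance of M = 2.8·4·33 = 369.6
(ad+bc)·covariance of A and M = (0.88)·8 = 7.04
covariance of T and R = -129.228 + 369.6 + 7.04 = 247.412.

covariance of T and R = 247.412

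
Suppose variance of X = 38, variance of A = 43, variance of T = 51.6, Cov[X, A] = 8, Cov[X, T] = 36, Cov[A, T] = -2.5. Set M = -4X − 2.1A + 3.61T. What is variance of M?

variance of M = a²·variance of X + b²·variance of A + c²·variance of T + 2ab·Cov[X, A] + 2ac·Cov[X, T] + 2bc·Cov[A, T], with a = -4, b = -2.1, c = 3.61.
= 608 + 189.63 + 672.45636 + 134.4 + (-1039.68) + 37.905
= 602.71136.

variance of M = 602.71136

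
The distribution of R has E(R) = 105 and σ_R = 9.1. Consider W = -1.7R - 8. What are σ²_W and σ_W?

σ²_W = 239.3209, σ_W = 15.47

W = -1.7R - 8 is linear with a = -1.7, b = -8.
σ²_R = 9.1² = 82.81.
σ²_W = a²·σ²_R = (-1.7)²·82.81 = 239.3209 (the additive constant -8 does not affect variance).
σ_W = |a|·σ_R = |-1.7|·9.1 = 15.47.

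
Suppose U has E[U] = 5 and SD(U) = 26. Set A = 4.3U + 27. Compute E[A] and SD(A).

A = 4.3U + 27 is linear with a = 4.3, b = 27.
E[A] = a·E[U] + b = 4.3·5 + 27 = 48.5.
SD(A) = |a|·SD(U) = |4.3|·26 = 111.8.

E[A] = 48.5, SD(A) = 111.8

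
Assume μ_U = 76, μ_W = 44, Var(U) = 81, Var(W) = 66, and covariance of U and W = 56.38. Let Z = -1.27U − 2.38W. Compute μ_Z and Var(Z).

μ_Z = -201.24, Var(Z) = 845.323676

μ_Z = (-1.27)·μ_U + (-2.38)·μ_W = (-1.27)·76 + (-2.38)·44 = -201.24.
Var(Z) = a²·Var(U) + b²·Var(W) + 2ab·covariance of U and W with a = -1.27, b = -2.38.
= (-1.27)²·81 + (-2.38)²·66 + 2·(-1.27)·(-2.38)·56.38
= 130.6449 + 373.8504 + 340.828376 = 845.323676.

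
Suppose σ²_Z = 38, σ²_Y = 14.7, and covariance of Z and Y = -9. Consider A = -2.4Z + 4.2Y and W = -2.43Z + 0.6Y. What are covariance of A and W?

covariance of A and W = 363.474

By bilinearity, covariance of A and W = ac·σ²_Z + bd·σ²_Y + (ad+bc)·covariance of Z and Y, with a=-2.4, b=4.2, c=-2.43, d=0.6.
ac·σ²_Z = (-2.4)·(-2.43)·38 = 221.616
bd·σ²_Y = 4.2·0.6·14.7 = 37.044
(ad+bc)·covariance of Z and Y = (-11.646)·(-9) = 104.814
covariance of A and W = 221.616 + 37.044 + 104.814 = 363.474.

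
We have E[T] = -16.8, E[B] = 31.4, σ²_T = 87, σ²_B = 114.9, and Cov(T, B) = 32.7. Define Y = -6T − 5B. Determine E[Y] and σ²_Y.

E[Y] = (-6)·E[T] + (-5)·E[B] = (-6)·(-16.8) + (-5)·31.4 = -56.2.
σ²_Y = a²·σ²_T + b²·σ²_B + 2ab·Cov(T, B) with a = -6, b = -5.
= (-6)²·87 + (-5)²·114.9 + 2·(-6)·(-5)·32.7
= 3132 + 2872.5 + 1962 = 7966.5.

E[Y] = -56.2, σ²_Y = 7966.5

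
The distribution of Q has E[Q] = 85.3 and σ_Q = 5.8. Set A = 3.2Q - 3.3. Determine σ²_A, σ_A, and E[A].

σ²_A = 344.4736, σ_A = 18.56, E[A] = 269.66

A = 3.2Q - 3.3 is linear with a = 3.2, b = -3.3.
σ²_Q = 5.8² = 33.64.
σ²_A = a²·σ²_Q = 3.2²·33.64 = 344.4736 (the additive constant -3.3 does not affect variance).
σ_A = |a|·σ_Q = |3.2|·5.8 = 18.56.
E[A] = a·E[Q] + b = 3.2·85.3 + (-3.3) = 269.66.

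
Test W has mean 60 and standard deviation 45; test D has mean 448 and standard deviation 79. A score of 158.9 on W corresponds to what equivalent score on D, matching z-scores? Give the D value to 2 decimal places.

D = 621.62

z = (158.9 − 60)/45 ≈ 2.1978.
D = 448 + z·79 = 448 + (158.9 − 60)·79/45 ≈ 621.62.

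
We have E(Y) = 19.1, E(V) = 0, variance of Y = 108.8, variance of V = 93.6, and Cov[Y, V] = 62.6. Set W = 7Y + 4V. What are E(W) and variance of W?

E(W) = 7·E(Y) + 4·E(V) = 7·19.1 + 4·0 = 133.7.
variance of W = a²·variance of Y + b²·variance of V + 2ab·Cov[Y, V] with a = 7, b = 4.
= 7²·108.8 + 4²·93.6 + 2·7·4·62.6
= 5331.2 + 1497.6 + 3505.6 = 10334.4.

E(W) = 133.7, variance of W = 10334.4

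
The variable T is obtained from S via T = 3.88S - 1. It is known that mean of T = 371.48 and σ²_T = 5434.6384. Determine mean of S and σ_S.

mean of S = 96, σ_S = 19

From T = 3.88S - 1: mean of T = a·mean of S + b, so mean of S = (mean of T − b)/a = (371.48 − (-1))/3.88 = 96.
σ_T = √5434.6384 = 73.72.
σ_T = |a|·σ_S, so σ_S = 73.72/|3.88| = 19.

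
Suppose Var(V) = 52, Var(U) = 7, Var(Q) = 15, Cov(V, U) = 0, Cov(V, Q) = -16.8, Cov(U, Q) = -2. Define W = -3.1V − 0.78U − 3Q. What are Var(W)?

Var(W) = a²·Var(V) + b²·Var(U) + c²·Var(Q) + 2ab·Cov(V, U) + 2ac·Cov(V, Q) + 2bc·Cov(U, Q), with a = -3.1, b = -0.78, c = -3.
= 499.72 + 4.2588 + 135 + 0 + (-312.48) + (-9.36)
= 317.1388.

Var(W) = 317.1388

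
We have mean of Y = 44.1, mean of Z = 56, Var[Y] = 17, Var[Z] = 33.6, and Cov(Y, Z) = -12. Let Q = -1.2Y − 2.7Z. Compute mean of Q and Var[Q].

mean of Q = (-1.2)·mean of Y + (-2.7)·mean of Z = (-1.2)·44.1 + (-2.7)·56 = -204.12.
Var[Q] = a²·Var[Y] + b²·Var[Z] + 2ab·Cov(Y, Z) with a = -1.2, b = -2.7.
= (-1.2)²·17 + (-2.7)²·33.6 + 2·(-1.2)·(-2.7)·(-12)
= 24.48 + 244.944 + (-77.76) = 191.664.

mean of Q = -204.12, Var[Q] = 191.664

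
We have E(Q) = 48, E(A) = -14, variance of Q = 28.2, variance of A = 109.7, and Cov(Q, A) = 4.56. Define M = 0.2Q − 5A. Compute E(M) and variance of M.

E(M) = 79.6, variance of M = 2734.508

E(M) = 0.2·E(Q) + (-5)·E(A) = 0.2·48 + (-5)·(-14) = 79.6.
variance of M = a²·variance of Q + b²·variance of A + 2ab·Cov(Q, A) with a = 0.2, b = -5.
= 0.2²·28.2 + (-5)²·109.7 + 2·0.2·(-5)·4.56
= 1.128 + 2742.5 + (-9.12) = 2734.508.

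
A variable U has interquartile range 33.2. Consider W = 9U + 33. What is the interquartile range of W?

IQR(W) = 298.8

Under W = aU + b, IQR(W) = |a|·IQR(U) = |9|·33.2 = 298.8 (shifts cancel; spread scales by |a|).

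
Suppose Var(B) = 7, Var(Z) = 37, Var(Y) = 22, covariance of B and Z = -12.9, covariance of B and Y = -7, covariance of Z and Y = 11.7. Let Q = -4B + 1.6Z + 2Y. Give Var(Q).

Var(Q) = 646.72

Var(Q) = a²·Var(B) + b²·Var(Z) + c²·Var(Y) + 2ab·covariance of B and Z + 2ac·covariance of B and Y + 2bc·covariance of Z and Y, with a = -4, b = 1.6, c = 2.
= 112 + 94.72 + 88 + 165.12 + 112 + 74.88
= 646.72.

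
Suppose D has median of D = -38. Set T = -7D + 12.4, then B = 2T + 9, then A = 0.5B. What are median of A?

median of T = (-7)·(-38) + 12.4 = 278.4.
median of B = 2·278.4 + 9 = 565.8.
median of A = 0.5·565.8 = 282.9.

median of A = 282.9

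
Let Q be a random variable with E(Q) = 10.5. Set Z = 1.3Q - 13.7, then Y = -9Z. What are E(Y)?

E(Y) = 0.45

E(Z) = 1.3·10.5 + (-13.7) = -0.05.
E(Y) = (-9)·(-0.05) = 0.45.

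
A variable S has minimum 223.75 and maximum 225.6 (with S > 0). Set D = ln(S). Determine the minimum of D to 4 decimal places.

ln(S) is increasing on this domain, so min(D) comes from min(S) = 223.75: min(D) = ln(223.75) ≈ 5.4105.

min(D) = 5.4105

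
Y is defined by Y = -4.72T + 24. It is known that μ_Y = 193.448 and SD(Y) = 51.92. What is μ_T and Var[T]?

From Y = -4.72T + 24: μ_Y = a·μ_T + b, so μ_T = (μ_Y − b)/a = (193.448 − 24)/(-4.72) = -35.9.
Var[Y] = 51.92² = 2695.6864.
Var[Y] = a²·Var[T], so Var[T] = 2695.6864/(-4.72)² = 121.

μ_T = -35.9, Var[T] = 121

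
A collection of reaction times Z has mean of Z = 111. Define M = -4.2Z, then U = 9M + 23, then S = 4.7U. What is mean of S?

mean of S = -19612.16

mean of M = (-4.2)·111 = -466.2.
mean of U = 9·(-466.2) + 23 = -4172.8.
mean of S = 4.7·(-4172.8) = -19612.16.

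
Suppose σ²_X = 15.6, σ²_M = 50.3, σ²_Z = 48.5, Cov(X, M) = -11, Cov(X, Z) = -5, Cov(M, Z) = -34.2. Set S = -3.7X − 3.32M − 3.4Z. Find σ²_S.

σ²_S = a²·σ²_X + b²·σ²_M + c²·σ²_Z + 2ab·Cov(X, M) + 2ac·Cov(X, Z) + 2bc·Cov(M, Z), with a = -3.7, b = -3.32, c = -3.4.
= 213.564 + 554.42672 + 560.66 + (-270.248) + (-125.8) + (-772.0992)
= 160.50352.

σ²_S = 160.50352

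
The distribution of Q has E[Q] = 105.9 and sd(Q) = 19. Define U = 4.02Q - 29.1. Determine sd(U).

U = 4.02Q - 29.1 is linear with a = 4.02, b = -29.1.
sd(U) = |a|·sd(Q) = |4.02|·19 = 76.38.

sd(U) = 76.38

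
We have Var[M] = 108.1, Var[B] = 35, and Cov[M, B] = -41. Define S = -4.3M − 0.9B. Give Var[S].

Var[S] = 1709.779

Var[S] = a²·Var[M] + b²·Var[B] + 2ab·Cov[M, B] with a = -4.3, b = -0.9.
= (-4.3)²·108.1 + (-0.9)²·35 + 2·(-4.3)·(-0.9)·(-41)
= 1998.769 + 28.35 + (-317.34) = 1709.779.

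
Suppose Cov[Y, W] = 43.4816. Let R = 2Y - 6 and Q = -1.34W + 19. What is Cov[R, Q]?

Cov[R, Q] = -116.530688

Cov[R, Q] = a·c·Cov[Y, W] = 2·(-1.34)·43.4816 = -116.530688. Additive constants drop out.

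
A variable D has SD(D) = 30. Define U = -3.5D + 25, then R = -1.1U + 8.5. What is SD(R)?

SD(R) = 115.5

SD(U) = |-3.5|·30 = 105.
SD(R) = |-1.1|·105 = 115.5.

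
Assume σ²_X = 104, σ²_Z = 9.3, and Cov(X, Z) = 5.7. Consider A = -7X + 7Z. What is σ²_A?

σ²_A = 4993.1

σ²_A = a²·σ²_X + b²·σ²_Z + 2ab·Cov(X, Z) with a = -7, b = 7.
= (-7)²·104 + 7²·9.3 + 2·(-7)·7·5.7
= 5096 + 455.7 + (-558.6) = 4993.1.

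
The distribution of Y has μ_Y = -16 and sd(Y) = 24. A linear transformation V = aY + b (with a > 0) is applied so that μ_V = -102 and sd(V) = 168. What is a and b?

sd(V) = a·sd(Y) (a > 0), so a = 168/24 = 7.
μ_V = a·μ_Y + b, so b = -102 − 7·(-16) = 10.

a = 7, b = 10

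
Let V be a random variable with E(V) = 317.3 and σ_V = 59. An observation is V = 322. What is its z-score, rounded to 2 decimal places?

z = (V − E(V)) / σ_V = (322 − 317.3) / 59 ≈ 0.08.

z = 0.08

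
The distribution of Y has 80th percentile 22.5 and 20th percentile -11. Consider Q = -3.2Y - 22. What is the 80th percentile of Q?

80th percentile of Q = 13.2

Since a = -3.2 < 0 the transformation is decreasing, reversing order: the 80th percentile of Q corresponds to the 20th percentile of Y.
So P_{80}(Q) = a·P_{20}(Y) + b = (-3.2)·(-11) + (-22) = 13.2.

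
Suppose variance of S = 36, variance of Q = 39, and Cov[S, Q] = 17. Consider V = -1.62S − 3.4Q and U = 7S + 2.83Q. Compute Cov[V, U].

By bilinearity, Cov[V, U] = ac·variance of S + bd·variance of Q + (ad+bc)·Cov[S, Q], with a=-1.62, b=-3.4, c=7, d=2.83.
ac·variance of S = (-1.62)·7·36 = -408.24
bd·variance of Q = (-3.4)·2.83·39 = -375.258
(ad+bc)·Cov[S, Q] = (-28.3846)·17 = -482.5382
Cov[V, U] = -408.24 + (-375.258) + (-482.5382) = -1266.0362.

Cov[V, U] = -1266.0362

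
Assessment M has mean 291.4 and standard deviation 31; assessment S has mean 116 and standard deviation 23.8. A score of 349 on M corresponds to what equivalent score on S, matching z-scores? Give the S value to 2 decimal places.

z = (349 − 291.4)/31 ≈ 1.8581.
S = 116 + z·23.8 = 116 + (349 − 291.4)·23.8/31 ≈ 160.22.

S = 160.22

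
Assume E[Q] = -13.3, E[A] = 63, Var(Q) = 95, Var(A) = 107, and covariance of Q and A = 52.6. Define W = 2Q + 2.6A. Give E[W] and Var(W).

E[W] = 137.2, Var(W) = 1650.36

E[W] = 2·E[Q] + 2.6·E[A] = 2·(-13.3) + 2.6·63 = 137.2.
Var(W) = a²·Var(Q) + b²·Var(A) + 2ab·covariance of Q and A with a = 2, b = 2.6.
= 2²·95 + 2.6²·107 + 2·2·2.6·52.6
= 380 + 723.32 + 547.04 = 1650.36.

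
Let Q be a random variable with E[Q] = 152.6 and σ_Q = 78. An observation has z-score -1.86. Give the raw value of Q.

Q = E[Q] + z·σ_Q = 152.6 + (-1.86)·78 = 7.52.

Q = 7.52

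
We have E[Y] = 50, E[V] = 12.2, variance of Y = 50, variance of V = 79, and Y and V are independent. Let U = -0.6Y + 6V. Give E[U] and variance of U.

E[U] = 43.2, variance of U = 2862

E[U] = (-0.6)·E[Y] + 6·E[V] = (-0.6)·50 + 6·12.2 = 43.2.
variance of U = a²·variance of Y + b²·variance of V + 2ab·Cov[Y, V] with a = -0.6, b = 6.
Independence gives Cov[Y, V] = 0.
= (-0.6)²·50 + 6²·79 + 2·(-0.6)·6·0
= 18 + 2844 + 0 = 2862.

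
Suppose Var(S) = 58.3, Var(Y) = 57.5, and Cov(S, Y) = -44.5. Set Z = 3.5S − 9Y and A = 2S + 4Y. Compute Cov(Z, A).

By bilinearity, Cov(Z, A) = ac·Var(S) + bd·Var(Y) + (ad+bc)·Cov(S, Y), with a=3.5, b=-9, c=2, d=4.
ac·Var(S) = 3.5·2·58.3 = 408.1
bd·Var(Y) = (-9)·4·57.5 = -2070
(ad+bc)·Cov(S, Y) = (-4)·(-44.5) = 178
Cov(Z, A) = 408.1 + (-2070) + 178 = -1483.9.

Cov(Z, A) = -1483.9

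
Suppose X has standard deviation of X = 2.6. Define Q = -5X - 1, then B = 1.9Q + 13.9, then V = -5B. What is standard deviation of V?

standard deviation of V = 123.5

standard deviation of Q = |-5|·2.6 = 13.
standard deviation of B = |1.9|·13 = 24.7.
standard deviation of V = |-5|·24.7 = 123.5.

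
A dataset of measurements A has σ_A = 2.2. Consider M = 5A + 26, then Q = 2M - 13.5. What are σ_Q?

σ_Q = 22

σ_M = |5|·2.2 = 11.
σ_Q = |2|·11 = 22.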